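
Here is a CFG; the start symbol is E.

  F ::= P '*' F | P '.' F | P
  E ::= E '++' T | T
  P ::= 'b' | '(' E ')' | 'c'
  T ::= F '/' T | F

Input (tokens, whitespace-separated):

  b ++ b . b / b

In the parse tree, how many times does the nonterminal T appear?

[E [E [T [F [P b]]]] ++ [T [F [P b] . [F [P b]]] / [T [F [P b]]]]]

3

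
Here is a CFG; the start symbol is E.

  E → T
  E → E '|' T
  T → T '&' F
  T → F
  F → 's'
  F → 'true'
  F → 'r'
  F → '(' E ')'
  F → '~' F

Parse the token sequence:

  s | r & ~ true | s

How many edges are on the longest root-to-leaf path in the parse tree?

[E [E [E [T [F s]]] | [T [T [F r]] & [F ~ [F true]]]] | [T [F s]]]

5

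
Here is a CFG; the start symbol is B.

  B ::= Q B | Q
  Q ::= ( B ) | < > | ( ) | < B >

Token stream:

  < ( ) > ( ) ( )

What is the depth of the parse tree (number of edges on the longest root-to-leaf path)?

4

[B [Q < [B [Q ( )]] >] [B [Q ( )] [B [Q ( )]]]]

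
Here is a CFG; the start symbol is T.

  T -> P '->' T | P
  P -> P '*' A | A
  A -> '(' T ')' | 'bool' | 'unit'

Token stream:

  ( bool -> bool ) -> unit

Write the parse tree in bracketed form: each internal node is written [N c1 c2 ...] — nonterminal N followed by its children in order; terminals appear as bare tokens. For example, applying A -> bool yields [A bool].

[T [P [A ( [T [P [A bool]] -> [T [P [A bool]]]] )]] -> [T [P [A unit]]]]

T
P -> T
A -> T
( T ) -> T
( P -> T ) -> T
( A -> T ) -> T
( bool -> T ) -> T
( bool -> P ) -> T
( bool -> A ) -> T
( bool -> bool ) -> T
( bool -> bool ) -> P
( bool -> bool ) -> A
( bool -> bool ) -> unit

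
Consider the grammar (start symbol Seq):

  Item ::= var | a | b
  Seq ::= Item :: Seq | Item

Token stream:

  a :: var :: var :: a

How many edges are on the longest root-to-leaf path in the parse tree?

[Seq [Item a] :: [Seq [Item var] :: [Seq [Item var] :: [Seq [Item a]]]]]

5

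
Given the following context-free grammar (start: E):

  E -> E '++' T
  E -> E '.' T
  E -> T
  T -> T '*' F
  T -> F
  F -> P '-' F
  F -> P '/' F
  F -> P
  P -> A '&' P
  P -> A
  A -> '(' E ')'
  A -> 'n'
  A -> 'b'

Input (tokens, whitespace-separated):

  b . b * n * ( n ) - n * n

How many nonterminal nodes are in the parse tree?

[E [E [T [F [P [A b]]]]] . [T [T [T [T [F [P [A b]]]] * [F [P [A n]]]] * [F [P [A ( [E [T [F [P [A n]]]]] )]] - [F [P [A n]]]]] * [F [P [A n]]]]]

30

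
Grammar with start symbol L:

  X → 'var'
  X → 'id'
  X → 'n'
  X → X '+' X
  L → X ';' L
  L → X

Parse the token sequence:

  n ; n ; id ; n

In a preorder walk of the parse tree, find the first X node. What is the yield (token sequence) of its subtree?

[L [X n] ; [L [X n] ; [L [X id] ; [L [X n]]]]]

n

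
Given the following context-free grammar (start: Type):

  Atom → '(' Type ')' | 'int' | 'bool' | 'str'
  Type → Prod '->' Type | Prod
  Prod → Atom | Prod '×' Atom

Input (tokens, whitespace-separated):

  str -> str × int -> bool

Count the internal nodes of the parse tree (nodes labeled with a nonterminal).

[Type [Prod [Atom str]] -> [Type [Prod [Prod [Atom str]] × [Atom int]] -> [Type [Prod [Atom bool]]]]]

11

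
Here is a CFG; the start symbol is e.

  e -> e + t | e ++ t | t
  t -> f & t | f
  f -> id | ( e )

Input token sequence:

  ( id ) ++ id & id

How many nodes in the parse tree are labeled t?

4

[e [e [t [f ( [e [t [f id]]] )]]] ++ [t [f id] & [t [f id]]]]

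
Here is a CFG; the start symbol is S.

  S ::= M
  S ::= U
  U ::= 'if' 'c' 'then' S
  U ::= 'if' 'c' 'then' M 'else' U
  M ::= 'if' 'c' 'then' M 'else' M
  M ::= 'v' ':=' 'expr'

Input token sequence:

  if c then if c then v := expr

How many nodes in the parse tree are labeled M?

1

[S [U if c then [S [U if c then [S [M v := expr]]]]]]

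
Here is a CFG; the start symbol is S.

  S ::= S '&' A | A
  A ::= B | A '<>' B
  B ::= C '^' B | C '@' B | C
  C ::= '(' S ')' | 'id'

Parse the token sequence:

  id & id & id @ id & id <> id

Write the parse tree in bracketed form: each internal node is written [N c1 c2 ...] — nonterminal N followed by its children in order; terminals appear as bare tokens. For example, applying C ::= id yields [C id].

[S [S [S [S [A [B [C id]]]] & [A [B [C id]]]] & [A [B [C id] @ [B [C id]]]]] & [A [A [B [C id]]] <> [B [C id]]]]

S
S & A
S & A & A
S & A & A & A
A & A & A & A
B & A & A & A
C & A & A & A
id & A & A & A
id & B & A & A
id & C & A & A
id & id & A & A
id & id & B & A
id & id & C @ B & A
id & id & id @ B & A
id & id & id @ C & A
id & id & id @ id & A
id & id & id @ id & A <> B
id & id & id @ id & B <> B
id & id & id @ id & C <> B
id & id & id @ id & id <> B
id & id & id @ id & id <> C
id & id & id @ id & id <> id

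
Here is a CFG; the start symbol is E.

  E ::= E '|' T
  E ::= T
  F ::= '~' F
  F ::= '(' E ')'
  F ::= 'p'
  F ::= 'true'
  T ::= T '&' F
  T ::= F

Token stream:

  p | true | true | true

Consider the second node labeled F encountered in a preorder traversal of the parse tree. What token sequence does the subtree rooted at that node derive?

[E [E [E [E [T [F p]]] | [T [F true]]] | [T [F true]]] | [T [F true]]]

true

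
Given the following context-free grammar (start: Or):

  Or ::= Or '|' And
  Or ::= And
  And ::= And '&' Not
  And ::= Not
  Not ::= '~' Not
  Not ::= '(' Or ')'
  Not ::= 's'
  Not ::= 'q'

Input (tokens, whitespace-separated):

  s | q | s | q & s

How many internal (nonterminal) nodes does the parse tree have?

[Or [Or [Or [Or [And [Not s]]] | [And [Not q]]] | [And [Not s]]] | [And [And [Not q]] & [Not s]]]

14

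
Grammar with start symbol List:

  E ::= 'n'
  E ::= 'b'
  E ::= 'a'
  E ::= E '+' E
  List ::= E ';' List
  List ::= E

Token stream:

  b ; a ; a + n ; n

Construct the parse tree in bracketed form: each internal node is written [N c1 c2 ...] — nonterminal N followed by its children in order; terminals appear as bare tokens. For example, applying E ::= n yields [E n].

[List [E b] ; [List [E a] ; [List [E [E a] + [E n]] ; [List [E n]]]]]

List
E ; List
b ; List
b ; E ; List
b ; a ; List
b ; a ; E ; List
b ; a ; E + E ; List
b ; a ; a + E ; List
b ; a ; a + n ; List
b ; a ; a + n ; E
b ; a ; a + n ; n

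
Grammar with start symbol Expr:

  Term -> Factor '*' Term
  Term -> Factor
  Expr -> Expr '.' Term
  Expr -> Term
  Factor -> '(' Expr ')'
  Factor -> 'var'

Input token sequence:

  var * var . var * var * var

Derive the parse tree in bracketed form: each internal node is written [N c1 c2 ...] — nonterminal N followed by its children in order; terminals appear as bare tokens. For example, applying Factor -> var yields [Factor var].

[Expr [Expr [Term [Factor var] * [Term [Factor var]]]] . [Term [Factor var] * [Term [Factor var] * [Term [Factor var]]]]]

Expr
Expr . Term
Term . Term
Factor * Term . Term
var * Term . Term
var * Factor . Term
var * var . Term
var * var . Factor * Term
var * var . var * Term
var * var . var * Factor * Term
var * var . var * var * Term
var * var . var * var * Factor
var * var . var * var * var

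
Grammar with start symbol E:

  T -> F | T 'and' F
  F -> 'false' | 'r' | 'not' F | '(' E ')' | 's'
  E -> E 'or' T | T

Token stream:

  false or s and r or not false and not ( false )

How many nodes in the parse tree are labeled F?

8

[E [E [E [T [F false]]] or [T [T [F s]] and [F r]]] or [T [T [F not [F false]]] and [F not [F ( [E [T [F false]]] )]]]]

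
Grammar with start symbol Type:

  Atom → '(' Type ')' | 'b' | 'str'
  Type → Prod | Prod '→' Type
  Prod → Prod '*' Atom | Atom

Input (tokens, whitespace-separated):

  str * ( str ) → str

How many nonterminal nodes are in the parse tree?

11

[Type [Prod [Prod [Atom str]] * [Atom ( [Type [Prod [Atom str]]] )]] → [Type [Prod [Atom str]]]]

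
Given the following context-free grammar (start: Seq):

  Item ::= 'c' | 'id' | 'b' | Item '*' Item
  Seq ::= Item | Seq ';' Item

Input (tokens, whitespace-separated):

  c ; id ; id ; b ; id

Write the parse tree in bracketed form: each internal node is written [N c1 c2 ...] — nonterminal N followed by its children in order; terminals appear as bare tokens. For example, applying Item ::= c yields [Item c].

Seq
Seq ; Item
Seq ; Item ; Item
Seq ; Item ; Item ; Item
Seq ; Item ; Item ; Item ; Item
Item ; Item ; Item ; Item ; Item
c ; Item ; Item ; Item ; Item
c ; id ; Item ; Item ; Item
c ; id ; id ; Item ; Item
c ; id ; id ; b ; Item
c ; id ; id ; b ; id

[Seq [Seq [Seq [Seq [Seq [Item c]] ; [Item id]] ; [Item id]] ; [Item b]] ; [Item id]]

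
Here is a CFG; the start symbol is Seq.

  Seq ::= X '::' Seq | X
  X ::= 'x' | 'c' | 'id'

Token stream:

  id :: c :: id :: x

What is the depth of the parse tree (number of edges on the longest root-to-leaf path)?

5

[Seq [X id] :: [Seq [X c] :: [Seq [X id] :: [Seq [X x]]]]]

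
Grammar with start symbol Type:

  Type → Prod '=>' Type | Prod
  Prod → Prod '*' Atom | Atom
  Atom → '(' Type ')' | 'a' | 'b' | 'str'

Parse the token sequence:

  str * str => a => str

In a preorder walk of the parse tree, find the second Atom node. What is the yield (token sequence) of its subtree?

str

[Type [Prod [Prod [Atom str]] * [Atom str]] => [Type [Prod [Atom a]] => [Type [Prod [Atom str]]]]]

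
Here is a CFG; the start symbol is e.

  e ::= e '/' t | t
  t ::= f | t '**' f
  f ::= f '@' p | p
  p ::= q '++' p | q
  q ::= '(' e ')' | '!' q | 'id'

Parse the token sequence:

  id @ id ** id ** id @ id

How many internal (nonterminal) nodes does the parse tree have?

[e [t [t [t [f [f [p [q id]]] @ [p [q id]]]] ** [f [p [q id]]]] ** [f [f [p [q id]]] @ [p [q id]]]]]

19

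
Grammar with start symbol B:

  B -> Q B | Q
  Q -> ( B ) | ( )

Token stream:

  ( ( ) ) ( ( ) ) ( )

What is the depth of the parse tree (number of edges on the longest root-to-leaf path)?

[B [Q ( [B [Q ( )]] )] [B [Q ( [B [Q ( )]] )] [B [Q ( )]]]]

5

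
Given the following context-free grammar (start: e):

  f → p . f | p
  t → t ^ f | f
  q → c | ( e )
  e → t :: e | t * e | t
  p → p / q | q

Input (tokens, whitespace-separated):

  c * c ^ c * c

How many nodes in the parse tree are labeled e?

[e [t [f [p [q c]]]] * [e [t [t [f [p [q c]]]] ^ [f [p [q c]]]] * [e [t [f [p [q c]]]]]]]

3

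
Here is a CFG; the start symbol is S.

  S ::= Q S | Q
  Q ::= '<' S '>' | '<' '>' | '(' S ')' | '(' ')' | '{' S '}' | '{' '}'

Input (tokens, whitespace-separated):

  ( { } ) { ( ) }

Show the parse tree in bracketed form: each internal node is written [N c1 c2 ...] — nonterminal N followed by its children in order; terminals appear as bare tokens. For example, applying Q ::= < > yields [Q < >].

S
Q S
( S ) S
( Q ) S
( { } ) S
( { } ) Q
( { } ) { S }
( { } ) { Q }
( { } ) { ( ) }

[S [Q ( [S [Q { }]] )] [S [Q { [S [Q ( )]] }]]]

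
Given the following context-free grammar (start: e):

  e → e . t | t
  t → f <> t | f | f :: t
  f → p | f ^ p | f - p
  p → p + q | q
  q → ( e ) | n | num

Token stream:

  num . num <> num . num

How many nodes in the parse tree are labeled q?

4

[e [e [e [t [f [p [q num]]]]] . [t [f [p [q num]]] <> [t [f [p [q num]]]]]] . [t [f [p [q num]]]]]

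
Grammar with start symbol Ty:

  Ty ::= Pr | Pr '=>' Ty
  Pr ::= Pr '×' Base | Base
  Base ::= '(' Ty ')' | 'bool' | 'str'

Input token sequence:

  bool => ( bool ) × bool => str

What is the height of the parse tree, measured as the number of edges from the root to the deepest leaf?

8

[Ty [Pr [Base bool]] => [Ty [Pr [Pr [Base ( [Ty [Pr [Base bool]]] )]] × [Base bool]] => [Ty [Pr [Base str]]]]]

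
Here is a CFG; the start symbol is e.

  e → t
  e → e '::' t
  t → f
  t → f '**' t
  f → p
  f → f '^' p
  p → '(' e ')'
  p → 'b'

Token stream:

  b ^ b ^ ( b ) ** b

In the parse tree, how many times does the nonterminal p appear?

5

[e [t [f [f [f [p b]] ^ [p b]] ^ [p ( [e [t [f [p b]]]] )]] ** [t [f [p b]]]]]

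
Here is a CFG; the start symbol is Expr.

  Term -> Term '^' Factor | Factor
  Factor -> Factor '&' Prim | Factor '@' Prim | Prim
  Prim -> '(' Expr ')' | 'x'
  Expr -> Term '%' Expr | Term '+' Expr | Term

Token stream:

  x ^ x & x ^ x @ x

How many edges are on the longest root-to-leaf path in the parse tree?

6

[Expr [Term [Term [Term [Factor [Prim x]]] ^ [Factor [Factor [Prim x]] & [Prim x]]] ^ [Factor [Factor [Prim x]] @ [Prim x]]]]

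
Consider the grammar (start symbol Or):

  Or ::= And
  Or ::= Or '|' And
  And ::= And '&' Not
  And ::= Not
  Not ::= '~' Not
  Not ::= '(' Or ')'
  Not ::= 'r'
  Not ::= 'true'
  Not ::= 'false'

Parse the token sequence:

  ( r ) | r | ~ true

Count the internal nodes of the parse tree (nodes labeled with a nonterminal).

13

[Or [Or [Or [And [Not ( [Or [And [Not r]]] )]]] | [And [Not r]]] | [And [Not ~ [Not true]]]]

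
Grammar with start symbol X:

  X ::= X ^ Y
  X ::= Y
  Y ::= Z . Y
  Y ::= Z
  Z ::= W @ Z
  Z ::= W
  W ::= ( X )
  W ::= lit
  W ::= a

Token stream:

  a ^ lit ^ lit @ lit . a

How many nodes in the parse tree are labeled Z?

5

[X [X [X [Y [Z [W a]]]] ^ [Y [Z [W lit]]]] ^ [Y [Z [W lit] @ [Z [W lit]]] . [Y [Z [W a]]]]]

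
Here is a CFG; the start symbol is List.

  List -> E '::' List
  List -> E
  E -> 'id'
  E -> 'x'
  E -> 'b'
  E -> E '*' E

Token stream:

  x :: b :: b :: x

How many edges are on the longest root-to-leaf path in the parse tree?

5

[List [E x] :: [List [E b] :: [List [E b] :: [List [E x]]]]]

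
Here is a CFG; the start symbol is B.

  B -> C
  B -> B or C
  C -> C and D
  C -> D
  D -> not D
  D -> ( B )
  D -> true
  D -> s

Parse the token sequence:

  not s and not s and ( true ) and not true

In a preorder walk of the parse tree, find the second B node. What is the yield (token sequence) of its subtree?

true

[B [C [C [C [C [D not [D s]]] and [D not [D s]]] and [D ( [B [C [D true]]] )]] and [D not [D true]]]]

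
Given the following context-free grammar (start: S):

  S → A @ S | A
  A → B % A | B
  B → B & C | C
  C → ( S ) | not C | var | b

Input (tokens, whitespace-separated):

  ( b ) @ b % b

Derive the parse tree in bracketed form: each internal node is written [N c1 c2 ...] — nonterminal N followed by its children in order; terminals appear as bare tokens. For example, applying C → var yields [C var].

[S [A [B [C ( [S [A [B [C b]]]] )]]] @ [S [A [B [C b]] % [A [B [C b]]]]]]

S
A @ S
B @ S
C @ S
( S ) @ S
( A ) @ S
( B ) @ S
( C ) @ S
( b ) @ S
( b ) @ A
( b ) @ B % A
( b ) @ C % A
( b ) @ b % A
( b ) @ b % B
( b ) @ b % C
( b ) @ b % b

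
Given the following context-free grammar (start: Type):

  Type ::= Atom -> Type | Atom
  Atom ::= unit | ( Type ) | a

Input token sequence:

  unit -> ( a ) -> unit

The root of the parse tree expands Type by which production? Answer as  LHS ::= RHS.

Type ::= Atom -> Type

[Type [Atom unit] -> [Type [Atom ( [Type [Atom a]] )] -> [Type [Atom unit]]]]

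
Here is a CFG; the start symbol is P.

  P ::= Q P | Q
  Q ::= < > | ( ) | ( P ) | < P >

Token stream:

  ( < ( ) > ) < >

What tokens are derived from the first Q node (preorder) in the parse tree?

( < ( ) > )

[P [Q ( [P [Q < [P [Q ( )]] >]] )] [P [Q < >]]]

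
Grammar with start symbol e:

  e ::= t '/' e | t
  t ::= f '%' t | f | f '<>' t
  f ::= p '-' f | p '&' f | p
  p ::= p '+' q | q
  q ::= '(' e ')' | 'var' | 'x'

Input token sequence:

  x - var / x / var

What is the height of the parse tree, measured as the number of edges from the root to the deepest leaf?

[e [t [f [p [q x]] - [f [p [q var]]]]] / [e [t [f [p [q x]]]] / [e [t [f [p [q var]]]]]]]

7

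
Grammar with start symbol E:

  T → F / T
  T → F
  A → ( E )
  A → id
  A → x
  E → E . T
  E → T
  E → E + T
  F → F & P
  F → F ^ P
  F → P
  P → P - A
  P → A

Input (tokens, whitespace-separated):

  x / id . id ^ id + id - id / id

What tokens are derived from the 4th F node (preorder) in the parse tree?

[E [E [E [T [F [P [A x]]] / [T [F [P [A id]]]]]] . [T [F [F [P [A id]]] ^ [P [A id]]]]] + [T [F [P [P [A id]] - [A id]]] / [T [F [P [A id]]]]]]

id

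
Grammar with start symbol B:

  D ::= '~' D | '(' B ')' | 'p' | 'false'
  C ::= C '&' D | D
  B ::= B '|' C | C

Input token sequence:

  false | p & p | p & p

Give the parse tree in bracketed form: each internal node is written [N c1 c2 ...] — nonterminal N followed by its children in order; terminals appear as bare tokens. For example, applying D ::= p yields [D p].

B
B | C
B | C | C
C | C | C
D | C | C
false | C | C
false | C & D | C
false | D & D | C
false | p & D | C
false | p & p | C
false | p & p | C & D
false | p & p | D & D
false | p & p | p & D
false | p & p | p & p

[B [B [B [C [D false]]] | [C [C [D p]] & [D p]]] | [C [C [D p]] & [D p]]]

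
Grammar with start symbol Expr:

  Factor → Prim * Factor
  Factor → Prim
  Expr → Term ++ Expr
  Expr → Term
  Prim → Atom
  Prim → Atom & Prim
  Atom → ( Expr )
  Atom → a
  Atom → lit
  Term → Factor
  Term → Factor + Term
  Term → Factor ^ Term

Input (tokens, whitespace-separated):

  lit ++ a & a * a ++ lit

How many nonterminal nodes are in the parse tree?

[Expr [Term [Factor [Prim [Atom lit]]]] ++ [Expr [Term [Factor [Prim [Atom a] & [Prim [Atom a]]] * [Factor [Prim [Atom a]]]]] ++ [Expr [Term [Factor [Prim [Atom lit]]]]]]]

20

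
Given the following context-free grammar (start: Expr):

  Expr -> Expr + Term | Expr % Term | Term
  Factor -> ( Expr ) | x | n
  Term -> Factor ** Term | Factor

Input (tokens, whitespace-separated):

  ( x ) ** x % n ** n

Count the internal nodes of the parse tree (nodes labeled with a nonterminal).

[Expr [Expr [Term [Factor ( [Expr [Term [Factor x]]] )] ** [Term [Factor x]]]] % [Term [Factor n] ** [Term [Factor n]]]]

13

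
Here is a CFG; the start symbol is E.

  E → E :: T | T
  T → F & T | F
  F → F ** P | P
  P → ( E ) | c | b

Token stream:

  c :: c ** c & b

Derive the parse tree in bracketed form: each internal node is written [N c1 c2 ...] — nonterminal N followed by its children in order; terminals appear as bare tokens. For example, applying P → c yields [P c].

[E [E [T [F [P c]]]] :: [T [F [F [P c]] ** [P c]] & [T [F [P b]]]]]

E
E :: T
T :: T
F :: T
P :: T
c :: T
c :: F & T
c :: F ** P & T
c :: P ** P & T
c :: c ** P & T
c :: c ** c & T
c :: c ** c & F
c :: c ** c & P
c :: c ** c & b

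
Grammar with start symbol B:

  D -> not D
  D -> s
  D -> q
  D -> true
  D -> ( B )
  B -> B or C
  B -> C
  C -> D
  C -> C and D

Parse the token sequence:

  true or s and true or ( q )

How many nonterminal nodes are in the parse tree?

14

[B [B [B [C [D true]]] or [C [C [D s]] and [D true]]] or [C [D ( [B [C [D q]]] )]]]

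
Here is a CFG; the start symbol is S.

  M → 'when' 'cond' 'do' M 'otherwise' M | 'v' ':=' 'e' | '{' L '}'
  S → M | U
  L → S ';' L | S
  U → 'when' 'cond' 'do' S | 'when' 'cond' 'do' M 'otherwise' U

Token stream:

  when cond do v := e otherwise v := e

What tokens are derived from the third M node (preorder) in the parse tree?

[S [M when cond do [M v := e] otherwise [M v := e]]]

v := e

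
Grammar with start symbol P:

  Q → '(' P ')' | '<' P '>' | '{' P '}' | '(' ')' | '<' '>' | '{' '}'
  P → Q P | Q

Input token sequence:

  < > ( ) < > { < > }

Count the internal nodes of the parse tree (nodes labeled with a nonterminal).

[P [Q < >] [P [Q ( )] [P [Q < >] [P [Q { [P [Q < >]] }]]]]]

10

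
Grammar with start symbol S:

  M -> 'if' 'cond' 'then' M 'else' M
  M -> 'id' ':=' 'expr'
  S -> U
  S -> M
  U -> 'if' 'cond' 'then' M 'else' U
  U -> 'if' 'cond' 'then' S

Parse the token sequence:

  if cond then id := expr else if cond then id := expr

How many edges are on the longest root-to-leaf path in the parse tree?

5

[S [U if cond then [M id := expr] else [U if cond then [S [M id := expr]]]]]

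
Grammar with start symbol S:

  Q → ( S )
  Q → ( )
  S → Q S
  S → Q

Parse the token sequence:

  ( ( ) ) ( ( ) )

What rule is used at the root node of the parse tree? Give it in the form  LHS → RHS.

S → Q S

[S [Q ( [S [Q ( )]] )] [S [Q ( [S [Q ( )]] )]]]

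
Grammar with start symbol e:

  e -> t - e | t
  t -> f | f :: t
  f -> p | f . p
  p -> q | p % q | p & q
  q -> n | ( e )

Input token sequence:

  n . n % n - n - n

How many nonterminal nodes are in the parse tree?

20

[e [t [f [f [p [q n]]] . [p [p [q n]] % [q n]]]] - [e [t [f [p [q n]]]] - [e [t [f [p [q n]]]]]]]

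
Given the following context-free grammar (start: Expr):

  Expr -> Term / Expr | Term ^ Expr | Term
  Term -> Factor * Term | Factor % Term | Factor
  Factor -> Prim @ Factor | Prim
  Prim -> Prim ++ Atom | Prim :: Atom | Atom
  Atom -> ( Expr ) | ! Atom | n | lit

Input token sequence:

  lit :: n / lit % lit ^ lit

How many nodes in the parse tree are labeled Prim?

[Expr [Term [Factor [Prim [Prim [Atom lit]] :: [Atom n]]]] / [Expr [Term [Factor [Prim [Atom lit]]] % [Term [Factor [Prim [Atom lit]]]]] ^ [Expr [Term [Factor [Prim [Atom lit]]]]]]]

5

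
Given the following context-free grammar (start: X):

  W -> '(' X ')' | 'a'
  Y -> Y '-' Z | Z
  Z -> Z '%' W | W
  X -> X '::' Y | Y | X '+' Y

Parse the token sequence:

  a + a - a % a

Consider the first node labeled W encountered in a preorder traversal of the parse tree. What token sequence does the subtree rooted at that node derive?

a

[X [X [Y [Z [W a]]]] + [Y [Y [Z [W a]]] - [Z [Z [W a]] % [W a]]]]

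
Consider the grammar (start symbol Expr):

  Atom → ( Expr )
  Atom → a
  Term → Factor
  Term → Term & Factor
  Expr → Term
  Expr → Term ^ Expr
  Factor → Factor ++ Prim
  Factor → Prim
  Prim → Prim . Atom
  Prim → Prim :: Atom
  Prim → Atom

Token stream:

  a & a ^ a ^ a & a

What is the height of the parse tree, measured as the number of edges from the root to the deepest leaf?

8

[Expr [Term [Term [Factor [Prim [Atom a]]]] & [Factor [Prim [Atom a]]]] ^ [Expr [Term [Factor [Prim [Atom a]]]] ^ [Expr [Term [Term [Factor [Prim [Atom a]]]] & [Factor [Prim [Atom a]]]]]]]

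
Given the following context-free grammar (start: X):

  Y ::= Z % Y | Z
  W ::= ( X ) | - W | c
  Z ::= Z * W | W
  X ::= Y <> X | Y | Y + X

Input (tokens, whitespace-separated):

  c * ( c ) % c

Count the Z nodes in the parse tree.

4

[X [Y [Z [Z [W c]] * [W ( [X [Y [Z [W c]]]] )]] % [Y [Z [W c]]]]]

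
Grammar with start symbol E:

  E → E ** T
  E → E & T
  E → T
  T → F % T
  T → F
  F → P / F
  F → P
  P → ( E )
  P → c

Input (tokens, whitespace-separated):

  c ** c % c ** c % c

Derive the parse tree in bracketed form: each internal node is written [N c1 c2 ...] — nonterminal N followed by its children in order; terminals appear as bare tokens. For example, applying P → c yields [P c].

E
E ** T
E ** T ** T
T ** T ** T
F ** T ** T
P ** T ** T
c ** T ** T
c ** F % T ** T
c ** P % T ** T
c ** c % T ** T
c ** c % F ** T
c ** c % P ** T
c ** c % c ** T
c ** c % c ** F % T
c ** c % c ** P % T
c ** c % c ** c % T
c ** c % c ** c % F
c ** c % c ** c % P
c ** c % c ** c % c

[E [E [E [T [F [P c]]]] ** [T [F [P c]] % [T [F [P c]]]]] ** [T [F [P c]] % [T [F [P c]]]]]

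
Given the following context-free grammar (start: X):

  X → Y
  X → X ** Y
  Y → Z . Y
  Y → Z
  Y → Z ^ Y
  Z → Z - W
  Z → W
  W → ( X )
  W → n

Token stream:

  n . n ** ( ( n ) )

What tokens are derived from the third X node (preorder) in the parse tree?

[X [X [Y [Z [W n]] . [Y [Z [W n]]]]] ** [Y [Z [W ( [X [Y [Z [W ( [X [Y [Z [W n]]]] )]]]] )]]]]

( n )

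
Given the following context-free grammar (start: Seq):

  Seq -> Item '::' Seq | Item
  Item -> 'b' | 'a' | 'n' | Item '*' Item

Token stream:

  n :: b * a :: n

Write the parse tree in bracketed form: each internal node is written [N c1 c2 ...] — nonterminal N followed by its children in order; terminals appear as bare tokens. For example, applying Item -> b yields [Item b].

[Seq [Item n] :: [Seq [Item [Item b] * [Item a]] :: [Seq [Item n]]]]

Seq
Item :: Seq
n :: Seq
n :: Item :: Seq
n :: Item * Item :: Seq
n :: b * Item :: Seq
n :: b * a :: Seq
n :: b * a :: Item
n :: b * a :: n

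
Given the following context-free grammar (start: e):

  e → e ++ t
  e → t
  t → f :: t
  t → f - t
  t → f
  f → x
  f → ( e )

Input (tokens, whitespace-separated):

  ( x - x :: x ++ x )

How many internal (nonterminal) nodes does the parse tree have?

[e [t [f ( [e [e [t [f x] - [t [f x] :: [t [f x]]]]] ++ [t [f x]]] )]]]

13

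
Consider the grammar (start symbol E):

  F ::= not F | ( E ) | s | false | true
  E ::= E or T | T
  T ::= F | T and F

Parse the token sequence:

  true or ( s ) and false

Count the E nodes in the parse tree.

3

[E [E [T [F true]]] or [T [T [F ( [E [T [F s]]] )]] and [F false]]]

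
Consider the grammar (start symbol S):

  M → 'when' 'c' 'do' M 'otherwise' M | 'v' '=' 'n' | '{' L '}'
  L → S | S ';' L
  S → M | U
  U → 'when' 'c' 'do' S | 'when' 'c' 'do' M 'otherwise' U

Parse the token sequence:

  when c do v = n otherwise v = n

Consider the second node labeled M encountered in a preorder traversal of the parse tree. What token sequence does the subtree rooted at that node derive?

v = n

[S [M when c do [M v = n] otherwise [M v = n]]]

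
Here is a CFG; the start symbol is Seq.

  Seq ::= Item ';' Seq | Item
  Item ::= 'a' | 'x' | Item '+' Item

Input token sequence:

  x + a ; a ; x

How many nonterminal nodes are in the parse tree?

[Seq [Item [Item x] + [Item a]] ; [Seq [Item a] ; [Seq [Item x]]]]

8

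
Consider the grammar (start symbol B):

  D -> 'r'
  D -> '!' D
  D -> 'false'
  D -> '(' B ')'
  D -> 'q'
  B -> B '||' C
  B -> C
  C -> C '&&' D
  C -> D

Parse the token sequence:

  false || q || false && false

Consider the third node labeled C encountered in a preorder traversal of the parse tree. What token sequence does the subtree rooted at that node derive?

false && false

[B [B [B [C [D false]]] || [C [D q]]] || [C [C [D false]] && [D false]]]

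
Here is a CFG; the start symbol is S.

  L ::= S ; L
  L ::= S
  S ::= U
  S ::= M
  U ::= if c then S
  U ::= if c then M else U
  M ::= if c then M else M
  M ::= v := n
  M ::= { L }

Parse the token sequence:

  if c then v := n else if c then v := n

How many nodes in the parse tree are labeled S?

[S [U if c then [M v := n] else [U if c then [S [M v := n]]]]]

2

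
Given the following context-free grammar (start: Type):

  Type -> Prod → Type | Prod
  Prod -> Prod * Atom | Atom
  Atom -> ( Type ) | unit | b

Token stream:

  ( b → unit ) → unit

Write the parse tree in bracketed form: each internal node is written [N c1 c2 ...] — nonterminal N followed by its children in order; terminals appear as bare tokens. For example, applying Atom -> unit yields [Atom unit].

Type
Prod → Type
Atom → Type
( Type ) → Type
( Prod → Type ) → Type
( Atom → Type ) → Type
( b → Type ) → Type
( b → Prod ) → Type
( b → Atom ) → Type
( b → unit ) → Type
( b → unit ) → Prod
( b → unit ) → Atom
( b → unit ) → unit

[Type [Prod [Atom ( [Type [Prod [Atom b]] → [Type [Prod [Atom unit]]]] )]] → [Type [Prod [Atom unit]]]]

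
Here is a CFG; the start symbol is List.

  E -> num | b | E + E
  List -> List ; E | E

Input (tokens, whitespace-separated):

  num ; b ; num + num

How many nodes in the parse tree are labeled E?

5

[List [List [List [E num]] ; [E b]] ; [E [E num] + [E num]]]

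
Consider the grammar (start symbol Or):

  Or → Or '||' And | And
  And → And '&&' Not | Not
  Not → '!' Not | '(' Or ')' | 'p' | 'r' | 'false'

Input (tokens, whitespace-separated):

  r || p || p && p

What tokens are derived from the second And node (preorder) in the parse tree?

p

[Or [Or [Or [And [Not r]]] || [And [Not p]]] || [And [And [Not p]] && [Not p]]]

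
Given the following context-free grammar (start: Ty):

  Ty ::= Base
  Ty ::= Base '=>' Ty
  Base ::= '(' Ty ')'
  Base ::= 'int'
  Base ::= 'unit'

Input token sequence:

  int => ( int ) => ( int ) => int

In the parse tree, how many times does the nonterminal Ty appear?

6

[Ty [Base int] => [Ty [Base ( [Ty [Base int]] )] => [Ty [Base ( [Ty [Base int]] )] => [Ty [Base int]]]]]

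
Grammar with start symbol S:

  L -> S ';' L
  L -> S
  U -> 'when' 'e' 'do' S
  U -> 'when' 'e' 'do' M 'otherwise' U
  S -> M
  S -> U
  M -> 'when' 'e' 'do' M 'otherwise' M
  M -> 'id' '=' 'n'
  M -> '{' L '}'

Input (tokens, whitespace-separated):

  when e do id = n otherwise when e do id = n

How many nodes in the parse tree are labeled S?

2

[S [U when e do [M id = n] otherwise [U when e do [S [M id = n]]]]]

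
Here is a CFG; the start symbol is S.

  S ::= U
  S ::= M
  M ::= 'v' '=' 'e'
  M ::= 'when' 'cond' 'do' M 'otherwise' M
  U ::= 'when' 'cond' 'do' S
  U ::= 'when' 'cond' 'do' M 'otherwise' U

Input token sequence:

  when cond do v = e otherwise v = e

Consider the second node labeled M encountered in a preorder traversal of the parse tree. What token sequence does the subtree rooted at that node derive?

v = e

[S [M when cond do [M v = e] otherwise [M v = e]]]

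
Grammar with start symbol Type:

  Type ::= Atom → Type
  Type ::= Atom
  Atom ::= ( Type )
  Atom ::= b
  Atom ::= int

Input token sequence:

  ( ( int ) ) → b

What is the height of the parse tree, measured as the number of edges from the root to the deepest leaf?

6

[Type [Atom ( [Type [Atom ( [Type [Atom int]] )]] )] → [Type [Atom b]]]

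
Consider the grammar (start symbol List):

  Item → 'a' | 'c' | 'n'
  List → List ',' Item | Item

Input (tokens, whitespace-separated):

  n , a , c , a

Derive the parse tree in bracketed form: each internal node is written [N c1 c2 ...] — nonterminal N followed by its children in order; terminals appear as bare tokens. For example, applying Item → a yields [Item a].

List
List , Item
List , Item , Item
List , Item , Item , Item
Item , Item , Item , Item
n , Item , Item , Item
n , a , Item , Item
n , a , c , Item
n , a , c , a

[List [List [List [List [Item n]] , [Item a]] , [Item c]] , [Item a]]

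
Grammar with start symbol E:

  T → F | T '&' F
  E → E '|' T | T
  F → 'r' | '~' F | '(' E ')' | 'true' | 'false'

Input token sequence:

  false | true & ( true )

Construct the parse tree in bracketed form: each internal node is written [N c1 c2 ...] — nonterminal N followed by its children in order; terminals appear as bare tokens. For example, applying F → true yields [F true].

[E [E [T [F false]]] | [T [T [F true]] & [F ( [E [T [F true]]] )]]]

E
E | T
T | T
F | T
false | T
false | T & F
false | F & F
false | true & F
false | true & ( E )
false | true & ( T )
false | true & ( F )
false | true & ( true )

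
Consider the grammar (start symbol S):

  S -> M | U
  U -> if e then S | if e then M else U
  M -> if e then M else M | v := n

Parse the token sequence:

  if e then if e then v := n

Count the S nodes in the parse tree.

3

[S [U if e then [S [U if e then [S [M v := n]]]]]]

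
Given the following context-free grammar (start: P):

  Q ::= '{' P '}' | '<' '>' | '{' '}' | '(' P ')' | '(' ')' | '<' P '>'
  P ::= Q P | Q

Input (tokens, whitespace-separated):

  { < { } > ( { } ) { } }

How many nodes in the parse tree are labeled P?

[P [Q { [P [Q < [P [Q { }]] >] [P [Q ( [P [Q { }]] )] [P [Q { }]]]] }]]

6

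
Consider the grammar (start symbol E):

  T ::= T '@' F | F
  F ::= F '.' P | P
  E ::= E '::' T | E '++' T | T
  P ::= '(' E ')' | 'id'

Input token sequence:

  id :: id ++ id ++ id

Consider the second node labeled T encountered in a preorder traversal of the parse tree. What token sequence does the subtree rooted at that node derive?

[E [E [E [E [T [F [P id]]]] :: [T [F [P id]]]] ++ [T [F [P id]]]] ++ [T [F [P id]]]]

id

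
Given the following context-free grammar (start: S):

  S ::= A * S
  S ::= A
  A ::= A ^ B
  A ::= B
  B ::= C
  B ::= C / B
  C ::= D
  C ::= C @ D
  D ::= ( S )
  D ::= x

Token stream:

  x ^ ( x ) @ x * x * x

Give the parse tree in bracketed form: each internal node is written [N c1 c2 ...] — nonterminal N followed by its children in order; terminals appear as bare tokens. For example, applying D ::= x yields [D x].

[S [A [A [B [C [D x]]]] ^ [B [C [C [D ( [S [A [B [C [D x]]]]] )]] @ [D x]]]] * [S [A [B [C [D x]]]] * [S [A [B [C [D x]]]]]]]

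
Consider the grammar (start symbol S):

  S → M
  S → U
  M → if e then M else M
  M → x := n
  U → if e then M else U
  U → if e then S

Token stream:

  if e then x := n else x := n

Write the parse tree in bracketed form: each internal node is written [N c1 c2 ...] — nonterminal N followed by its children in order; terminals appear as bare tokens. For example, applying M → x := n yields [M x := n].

S
M
if e then M else M
if e then x := n else M
if e then x := n else x := n

[S [M if e then [M x := n] else [M x := n]]]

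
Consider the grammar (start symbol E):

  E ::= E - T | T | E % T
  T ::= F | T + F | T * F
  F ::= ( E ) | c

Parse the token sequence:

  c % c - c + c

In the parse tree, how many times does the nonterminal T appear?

4

[E [E [E [T [F c]]] % [T [F c]]] - [T [T [F c]] + [F c]]]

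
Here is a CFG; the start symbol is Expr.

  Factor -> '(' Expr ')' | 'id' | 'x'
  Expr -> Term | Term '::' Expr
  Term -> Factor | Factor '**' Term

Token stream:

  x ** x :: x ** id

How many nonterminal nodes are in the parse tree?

[Expr [Term [Factor x] ** [Term [Factor x]]] :: [Expr [Term [Factor x] ** [Term [Factor id]]]]]

10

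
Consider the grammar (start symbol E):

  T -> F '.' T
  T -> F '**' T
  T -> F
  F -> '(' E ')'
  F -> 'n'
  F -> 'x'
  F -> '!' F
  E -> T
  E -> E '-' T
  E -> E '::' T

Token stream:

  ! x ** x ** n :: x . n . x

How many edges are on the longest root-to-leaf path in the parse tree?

[E [E [T [F ! [F x]] ** [T [F x] ** [T [F n]]]]] :: [T [F x] . [T [F n] . [T [F x]]]]]

6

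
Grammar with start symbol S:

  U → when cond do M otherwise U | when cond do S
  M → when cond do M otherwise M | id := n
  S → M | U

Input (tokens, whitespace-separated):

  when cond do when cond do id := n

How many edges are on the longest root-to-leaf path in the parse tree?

[S [U when cond do [S [U when cond do [S [M id := n]]]]]]

6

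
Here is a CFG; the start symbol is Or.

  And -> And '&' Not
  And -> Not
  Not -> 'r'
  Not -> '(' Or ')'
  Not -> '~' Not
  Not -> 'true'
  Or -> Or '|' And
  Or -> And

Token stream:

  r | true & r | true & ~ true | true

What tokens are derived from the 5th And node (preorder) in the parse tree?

[Or [Or [Or [Or [And [Not r]]] | [And [And [Not true]] & [Not r]]] | [And [And [Not true]] & [Not ~ [Not true]]]] | [And [Not true]]]

true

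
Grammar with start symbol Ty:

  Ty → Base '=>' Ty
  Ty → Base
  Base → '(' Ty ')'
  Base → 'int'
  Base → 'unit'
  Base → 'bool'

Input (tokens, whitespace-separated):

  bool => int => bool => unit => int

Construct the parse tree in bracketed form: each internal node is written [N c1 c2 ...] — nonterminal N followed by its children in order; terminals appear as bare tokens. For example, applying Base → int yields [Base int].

Ty
Base => Ty
bool => Ty
bool => Base => Ty
bool => int => Ty
bool => int => Base => Ty
bool => int => bool => Ty
bool => int => bool => Base => Ty
bool => int => bool => unit => Ty
bool => int => bool => unit => Base
bool => int => bool => unit => int

[Ty [Base bool] => [Ty [Base int] => [Ty [Base bool] => [Ty [Base unit] => [Ty [Base int]]]]]]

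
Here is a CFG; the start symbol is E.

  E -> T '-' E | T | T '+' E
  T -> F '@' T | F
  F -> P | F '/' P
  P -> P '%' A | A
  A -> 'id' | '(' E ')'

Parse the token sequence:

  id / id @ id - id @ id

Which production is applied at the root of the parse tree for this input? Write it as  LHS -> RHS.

[E [T [F [F [P [A id]]] / [P [A id]]] @ [T [F [P [A id]]]]] - [E [T [F [P [A id]]] @ [T [F [P [A id]]]]]]]

E -> T '-' E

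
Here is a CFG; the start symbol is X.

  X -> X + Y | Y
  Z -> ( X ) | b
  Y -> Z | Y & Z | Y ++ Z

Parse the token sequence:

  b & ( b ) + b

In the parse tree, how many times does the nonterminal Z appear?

4

[X [X [Y [Y [Z b]] & [Z ( [X [Y [Z b]]] )]]] + [Y [Z b]]]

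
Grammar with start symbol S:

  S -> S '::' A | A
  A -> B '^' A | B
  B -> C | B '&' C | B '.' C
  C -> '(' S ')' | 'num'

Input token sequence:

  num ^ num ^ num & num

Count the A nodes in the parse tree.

3

[S [A [B [C num]] ^ [A [B [C num]] ^ [A [B [B [C num]] & [C num]]]]]]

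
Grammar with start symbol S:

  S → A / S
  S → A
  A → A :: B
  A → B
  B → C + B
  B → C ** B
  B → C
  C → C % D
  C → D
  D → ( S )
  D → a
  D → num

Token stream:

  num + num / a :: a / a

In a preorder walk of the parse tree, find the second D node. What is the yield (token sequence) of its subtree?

num

[S [A [B [C [D num]] + [B [C [D num]]]]] / [S [A [A [B [C [D a]]]] :: [B [C [D a]]]] / [S [A [B [C [D a]]]]]]]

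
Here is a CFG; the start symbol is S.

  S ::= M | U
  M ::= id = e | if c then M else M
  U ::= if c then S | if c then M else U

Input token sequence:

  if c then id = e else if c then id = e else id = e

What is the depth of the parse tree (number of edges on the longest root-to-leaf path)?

4

[S [M if c then [M id = e] else [M if c then [M id = e] else [M id = e]]]]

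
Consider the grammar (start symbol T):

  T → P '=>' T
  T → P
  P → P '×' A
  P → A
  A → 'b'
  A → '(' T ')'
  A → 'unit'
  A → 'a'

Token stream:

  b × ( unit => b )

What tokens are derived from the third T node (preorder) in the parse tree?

b

[T [P [P [A b]] × [A ( [T [P [A unit]] => [T [P [A b]]]] )]]]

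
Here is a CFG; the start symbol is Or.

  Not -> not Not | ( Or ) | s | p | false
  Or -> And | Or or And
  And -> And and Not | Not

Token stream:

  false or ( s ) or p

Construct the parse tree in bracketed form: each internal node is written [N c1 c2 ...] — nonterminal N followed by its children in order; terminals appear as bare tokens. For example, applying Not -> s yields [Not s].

Or
Or or And
Or or And or And
And or And or And
Not or And or And
false or And or And
false or Not or And
false or ( Or ) or And
false or ( And ) or And
false or ( Not ) or And
false or ( s ) or And
false or ( s ) or Not
false or ( s ) or p

[Or [Or [Or [And [Not false]]] or [And [Not ( [Or [And [Not s]]] )]]] or [And [Not p]]]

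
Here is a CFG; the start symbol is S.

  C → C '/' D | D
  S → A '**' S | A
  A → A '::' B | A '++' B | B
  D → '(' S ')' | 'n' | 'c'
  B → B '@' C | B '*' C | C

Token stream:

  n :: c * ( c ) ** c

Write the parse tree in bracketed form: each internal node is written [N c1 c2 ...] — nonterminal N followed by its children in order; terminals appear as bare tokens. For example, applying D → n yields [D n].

[S [A [A [B [C [D n]]]] :: [B [B [C [D c]]] * [C [D ( [S [A [B [C [D c]]]]] )]]]] ** [S [A [B [C [D c]]]]]]

S
A ** S
A :: B ** S
B :: B ** S
C :: B ** S
D :: B ** S
n :: B ** S
n :: B * C ** S
n :: C * C ** S
n :: D * C ** S
n :: c * C ** S
n :: c * D ** S
n :: c * ( S ) ** S
n :: c * ( A ) ** S
n :: c * ( B ) ** S
n :: c * ( C ) ** S
n :: c * ( D ) ** S
n :: c * ( c ) ** S
n :: c * ( c ) ** A
n :: c * ( c ) ** B
n :: c * ( c ) ** C
n :: c * ( c ) ** D
n :: c * ( c ) ** c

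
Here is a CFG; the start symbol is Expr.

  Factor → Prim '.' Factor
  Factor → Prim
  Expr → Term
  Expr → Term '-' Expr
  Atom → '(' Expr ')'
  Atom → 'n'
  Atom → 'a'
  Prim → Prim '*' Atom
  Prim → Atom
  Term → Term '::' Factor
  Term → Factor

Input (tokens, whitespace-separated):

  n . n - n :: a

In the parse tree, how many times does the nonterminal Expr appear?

[Expr [Term [Factor [Prim [Atom n]] . [Factor [Prim [Atom n]]]]] - [Expr [Term [Term [Factor [Prim [Atom n]]]] :: [Factor [Prim [Atom a]]]]]]

2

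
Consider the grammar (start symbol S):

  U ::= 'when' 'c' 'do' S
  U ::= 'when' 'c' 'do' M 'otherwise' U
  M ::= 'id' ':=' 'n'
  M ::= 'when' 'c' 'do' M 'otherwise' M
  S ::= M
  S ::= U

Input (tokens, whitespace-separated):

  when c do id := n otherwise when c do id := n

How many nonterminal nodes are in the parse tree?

[S [U when c do [M id := n] otherwise [U when c do [S [M id := n]]]]]

6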